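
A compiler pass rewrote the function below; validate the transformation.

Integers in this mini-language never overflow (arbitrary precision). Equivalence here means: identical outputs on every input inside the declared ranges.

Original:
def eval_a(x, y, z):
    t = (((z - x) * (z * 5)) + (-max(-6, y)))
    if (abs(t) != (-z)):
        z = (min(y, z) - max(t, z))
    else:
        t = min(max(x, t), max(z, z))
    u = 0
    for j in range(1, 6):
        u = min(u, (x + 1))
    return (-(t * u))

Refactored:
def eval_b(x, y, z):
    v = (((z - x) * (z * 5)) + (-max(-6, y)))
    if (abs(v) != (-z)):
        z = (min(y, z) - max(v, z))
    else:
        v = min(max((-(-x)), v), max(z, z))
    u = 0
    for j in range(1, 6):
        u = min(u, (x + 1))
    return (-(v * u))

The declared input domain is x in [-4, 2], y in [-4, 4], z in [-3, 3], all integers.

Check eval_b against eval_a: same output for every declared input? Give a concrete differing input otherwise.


Changes here: local variable names differ; the full 441-point sweep finds no disagreement.
verdict: equivalent


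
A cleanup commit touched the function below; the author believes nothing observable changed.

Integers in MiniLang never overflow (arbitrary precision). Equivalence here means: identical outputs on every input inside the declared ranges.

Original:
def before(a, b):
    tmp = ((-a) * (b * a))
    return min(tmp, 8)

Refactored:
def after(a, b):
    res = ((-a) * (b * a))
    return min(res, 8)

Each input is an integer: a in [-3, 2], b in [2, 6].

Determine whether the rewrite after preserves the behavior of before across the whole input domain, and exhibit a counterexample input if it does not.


The two versions differ — the changes include local variable names differ.
As a probe, take a=-1, b=6: before runs tmp = -6; return -6; after runs res = -6; return -6; both end at -6.
Every one of the 30 inputs gives matching results.
verdict: equivalent


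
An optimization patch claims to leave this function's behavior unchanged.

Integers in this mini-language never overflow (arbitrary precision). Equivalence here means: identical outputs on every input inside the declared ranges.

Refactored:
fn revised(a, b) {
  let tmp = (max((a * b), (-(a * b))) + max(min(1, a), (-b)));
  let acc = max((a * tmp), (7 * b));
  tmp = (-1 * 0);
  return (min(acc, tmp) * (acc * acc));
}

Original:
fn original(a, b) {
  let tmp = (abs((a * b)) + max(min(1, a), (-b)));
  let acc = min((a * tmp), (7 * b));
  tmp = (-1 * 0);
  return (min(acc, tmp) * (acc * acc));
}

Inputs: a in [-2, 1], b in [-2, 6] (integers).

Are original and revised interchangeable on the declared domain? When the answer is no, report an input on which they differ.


Run the pair on a=-2, b=-2.
original: tmp = 6; acc = -14; tmp = 0; return -2744
revised: tmp = 6; acc = -12; tmp = 0; return -1728
-2744 != -1728, so the rewrite changes behavior.
verdict: not equivalent; witness: a=-2, b=-2


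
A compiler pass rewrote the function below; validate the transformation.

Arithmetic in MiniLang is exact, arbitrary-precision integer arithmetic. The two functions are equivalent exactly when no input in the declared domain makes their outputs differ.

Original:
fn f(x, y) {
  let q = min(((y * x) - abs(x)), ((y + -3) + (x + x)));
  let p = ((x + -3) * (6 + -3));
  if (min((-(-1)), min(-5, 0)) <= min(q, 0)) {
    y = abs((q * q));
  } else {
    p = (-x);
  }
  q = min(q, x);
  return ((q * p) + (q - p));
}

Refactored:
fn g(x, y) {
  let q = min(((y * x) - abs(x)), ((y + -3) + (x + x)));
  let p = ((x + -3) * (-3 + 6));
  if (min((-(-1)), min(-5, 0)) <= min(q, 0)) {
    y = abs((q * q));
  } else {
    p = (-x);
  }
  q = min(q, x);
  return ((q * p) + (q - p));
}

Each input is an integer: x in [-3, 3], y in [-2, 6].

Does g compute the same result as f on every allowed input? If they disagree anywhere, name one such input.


Although same computation, different form, 63/63 inputs agree.
verdict: equivalent


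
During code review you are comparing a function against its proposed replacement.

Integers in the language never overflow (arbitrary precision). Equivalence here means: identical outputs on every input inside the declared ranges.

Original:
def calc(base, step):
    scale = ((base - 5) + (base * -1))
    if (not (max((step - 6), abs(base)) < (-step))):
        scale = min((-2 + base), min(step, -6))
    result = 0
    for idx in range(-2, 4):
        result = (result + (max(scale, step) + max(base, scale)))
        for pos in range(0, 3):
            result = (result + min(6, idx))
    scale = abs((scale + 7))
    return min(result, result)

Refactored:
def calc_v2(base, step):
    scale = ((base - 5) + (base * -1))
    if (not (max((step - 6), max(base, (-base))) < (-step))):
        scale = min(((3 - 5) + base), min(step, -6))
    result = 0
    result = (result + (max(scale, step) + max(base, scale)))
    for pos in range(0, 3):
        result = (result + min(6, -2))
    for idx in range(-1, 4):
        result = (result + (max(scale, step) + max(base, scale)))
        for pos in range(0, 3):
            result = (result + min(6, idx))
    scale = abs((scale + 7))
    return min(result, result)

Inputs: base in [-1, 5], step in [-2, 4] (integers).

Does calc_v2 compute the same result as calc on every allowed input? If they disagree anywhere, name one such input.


Although statement counts differ, and min/max/abs usage differs, and constant usage differs, and arithmetic usage differs, and loop structure differs, 49/49 inputs agree.
verdict: equivalent


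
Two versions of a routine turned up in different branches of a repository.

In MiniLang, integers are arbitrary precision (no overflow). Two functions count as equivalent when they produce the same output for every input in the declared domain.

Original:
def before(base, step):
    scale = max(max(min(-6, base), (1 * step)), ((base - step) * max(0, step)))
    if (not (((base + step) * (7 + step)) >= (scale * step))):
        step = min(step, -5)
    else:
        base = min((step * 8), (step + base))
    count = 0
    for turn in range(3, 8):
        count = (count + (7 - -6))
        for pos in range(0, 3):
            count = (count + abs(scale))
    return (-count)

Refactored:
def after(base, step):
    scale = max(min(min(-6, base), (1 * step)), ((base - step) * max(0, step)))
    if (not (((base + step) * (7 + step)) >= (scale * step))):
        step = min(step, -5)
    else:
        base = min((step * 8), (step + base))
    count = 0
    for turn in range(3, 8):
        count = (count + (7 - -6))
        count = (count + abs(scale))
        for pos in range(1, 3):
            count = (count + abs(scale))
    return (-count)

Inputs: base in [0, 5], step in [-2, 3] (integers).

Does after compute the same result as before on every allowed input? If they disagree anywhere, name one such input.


Take base=0, step=2.
before: scale becomes 2; next (not (((base + step) * (7 + step)) >= (scale * step))) evaluates to false; next base becomes 2; next count becomes 0; next at turn=3:; next count becomes 13; next at pos=0:; next count becomes 15; next at pos=1:; next count becomes 17; next at pos=2:; next count becomes 19; next at turn=4:; next count becomes 32; next at pos=0:; next count becomes 34; next at pos=1:; next count becomes 36; next at pos=2:; next count becomes 38; next at turn=5:; next count becomes 51; next at pos=0:; next count becomes 53; next at pos=1:; next count becomes 55; next at pos=2:; next count becomes 57; next at turn=6:; next count becomes 70; next at pos=0:; next count becomes 72; next at pos=1:; next count becomes 74; next at pos=2:; next count becomes 76; next at turn=7:; next count becomes 89; next at pos=0:; next count becomes 91; next at pos=1:; next count becomes 93; next at pos=2:; next count becomes 95; next final value -95
after: scale becomes -4; next (not (((base + step) * (7 + step)) >= (scale * step))) evaluates to false; next base becomes 2; next count becomes 0; next at turn=3:; next count becomes 13; next count becomes 17; next at pos=1:; next count becomes 21; next at pos=2:; next count becomes 25; next at turn=4:; next count becomes 38; next count becomes 42; next at pos=1:; next count becomes 46; next at pos=2:; next count becomes 50; next at turn=5:; next count becomes 63; next count becomes 67; next at pos=1:; next count becomes 71; next at pos=2:; next count becomes 75; next at turn=6:; next count becomes 88; next count becomes 92; next at pos=1:; next count becomes 96; next at pos=2:; next count becomes 100; next at turn=7:; next count becomes 113; next count becomes 117; next at pos=1:; next count becomes 121; next at pos=2:; next count becomes 125; next final value -125
-95 != -125, so the rewrite changes behavior.
verdict: not equivalent; witness: base=0, step=2


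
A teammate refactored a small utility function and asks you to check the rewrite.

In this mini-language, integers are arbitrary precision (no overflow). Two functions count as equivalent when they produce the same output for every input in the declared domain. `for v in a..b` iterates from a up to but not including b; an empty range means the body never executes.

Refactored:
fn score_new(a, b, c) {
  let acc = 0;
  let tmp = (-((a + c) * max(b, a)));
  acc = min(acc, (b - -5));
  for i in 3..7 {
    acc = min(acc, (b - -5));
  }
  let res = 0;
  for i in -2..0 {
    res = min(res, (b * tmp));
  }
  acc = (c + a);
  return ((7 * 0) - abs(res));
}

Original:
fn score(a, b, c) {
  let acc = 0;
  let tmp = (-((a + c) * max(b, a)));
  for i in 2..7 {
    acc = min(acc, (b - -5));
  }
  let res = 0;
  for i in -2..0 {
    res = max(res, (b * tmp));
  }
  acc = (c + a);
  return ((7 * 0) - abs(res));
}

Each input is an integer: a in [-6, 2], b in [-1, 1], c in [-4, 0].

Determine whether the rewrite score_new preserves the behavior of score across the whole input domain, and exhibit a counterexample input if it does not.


There is a counterexample at a=-6, b=-1, c=-4: -10 on one side, 0 on the other.
score: acc := 0 | tmp := -10 | iter i=2: | acc := 0 | iter i=3: | acc := 0 | iter i=4: | acc := 0 | iter i=5: | acc := 0 | iter i=6: | acc := 0 | res := 0 | iter i=-2: | res := 10 | iter i=-1: | res := 10 | acc := -10 | result -10
score_new: acc := 0 | tmp := -10 | acc := 0 | iter i=3: | acc := 0 | iter i=4: | acc := 0 | iter i=5: | acc := 0 | iter i=6: | acc := 0 | res := 0 | iter i=-2: | res := 0 | iter i=-1: | res := 0 | acc := -10 | result 0
verdict: not equivalent; witness: a=-6, b=-1, c=-4


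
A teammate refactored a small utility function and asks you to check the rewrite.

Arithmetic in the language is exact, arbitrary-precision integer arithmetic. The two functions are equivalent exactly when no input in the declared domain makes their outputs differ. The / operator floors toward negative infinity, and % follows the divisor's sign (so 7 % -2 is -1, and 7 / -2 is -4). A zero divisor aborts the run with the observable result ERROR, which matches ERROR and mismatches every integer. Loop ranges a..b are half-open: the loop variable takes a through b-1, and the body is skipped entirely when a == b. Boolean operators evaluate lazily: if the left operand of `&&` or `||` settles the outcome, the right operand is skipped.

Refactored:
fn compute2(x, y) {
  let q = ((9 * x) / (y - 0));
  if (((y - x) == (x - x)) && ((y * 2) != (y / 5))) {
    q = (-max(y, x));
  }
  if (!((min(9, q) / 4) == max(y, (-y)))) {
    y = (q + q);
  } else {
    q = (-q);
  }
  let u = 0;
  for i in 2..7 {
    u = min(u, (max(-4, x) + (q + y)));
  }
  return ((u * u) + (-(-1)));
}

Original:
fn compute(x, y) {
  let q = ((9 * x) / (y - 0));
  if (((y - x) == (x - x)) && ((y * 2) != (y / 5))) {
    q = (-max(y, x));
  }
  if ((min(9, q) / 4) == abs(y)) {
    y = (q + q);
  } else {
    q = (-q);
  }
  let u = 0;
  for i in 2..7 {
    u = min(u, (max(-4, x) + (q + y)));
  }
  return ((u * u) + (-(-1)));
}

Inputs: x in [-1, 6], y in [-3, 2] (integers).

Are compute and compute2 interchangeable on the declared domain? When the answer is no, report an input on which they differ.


x=-1, y=-3 yields 50 from compute but 1 from compute2.
verdict: not equivalent; witness: x=-1, y=-3


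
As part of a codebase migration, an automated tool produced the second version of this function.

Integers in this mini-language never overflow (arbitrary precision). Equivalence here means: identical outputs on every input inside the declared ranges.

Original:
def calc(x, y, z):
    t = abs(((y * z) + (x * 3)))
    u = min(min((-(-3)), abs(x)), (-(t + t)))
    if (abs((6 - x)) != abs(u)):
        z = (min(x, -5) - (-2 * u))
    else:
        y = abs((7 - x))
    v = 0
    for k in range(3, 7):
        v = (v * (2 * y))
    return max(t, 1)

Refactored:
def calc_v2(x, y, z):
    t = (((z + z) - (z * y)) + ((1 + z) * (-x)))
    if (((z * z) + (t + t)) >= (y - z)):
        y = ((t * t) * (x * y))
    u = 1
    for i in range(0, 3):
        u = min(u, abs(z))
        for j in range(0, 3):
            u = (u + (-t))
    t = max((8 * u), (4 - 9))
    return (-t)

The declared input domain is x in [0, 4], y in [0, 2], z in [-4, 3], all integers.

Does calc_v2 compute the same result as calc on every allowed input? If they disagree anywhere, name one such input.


Evaluate both at x=0, y=0, z=-4.
calc: t becomes 0; next u becomes 0; next (abs((6 - x)) != abs(u)) evaluates to true; next z becomes -5; next v becomes 0; next at k=3:; next v becomes 0; next at k=4:; next v becomes 0; next at k=5:; next v becomes 0; next at k=6:; next v becomes 0; next final value 1
calc_v2: t becomes -8; next (((z * z) + (t + t)) >= (y - z)) evaluates to false; next u becomes 1; next at i=0:; next u becomes 1; next at j=0:; next u becomes 9; next at j=1:; next u becomes 17; next at j=2:; next u becomes 25; next at i=1:; next u becomes 4; next at j=0:; next u becomes 12; next at j=1:; next u becomes 20; next at j=2:; next u becomes 28; next at i=2:; next u becomes 4; next at j=0:; next u becomes 12; next at j=1:; next u becomes 20; next at j=2:; next u becomes 28; next t becomes 224; next final value -224
1 and -224 differ, so these are not the same function on this domain.
verdict: not equivalent; witness: x=0, y=0, z=-4


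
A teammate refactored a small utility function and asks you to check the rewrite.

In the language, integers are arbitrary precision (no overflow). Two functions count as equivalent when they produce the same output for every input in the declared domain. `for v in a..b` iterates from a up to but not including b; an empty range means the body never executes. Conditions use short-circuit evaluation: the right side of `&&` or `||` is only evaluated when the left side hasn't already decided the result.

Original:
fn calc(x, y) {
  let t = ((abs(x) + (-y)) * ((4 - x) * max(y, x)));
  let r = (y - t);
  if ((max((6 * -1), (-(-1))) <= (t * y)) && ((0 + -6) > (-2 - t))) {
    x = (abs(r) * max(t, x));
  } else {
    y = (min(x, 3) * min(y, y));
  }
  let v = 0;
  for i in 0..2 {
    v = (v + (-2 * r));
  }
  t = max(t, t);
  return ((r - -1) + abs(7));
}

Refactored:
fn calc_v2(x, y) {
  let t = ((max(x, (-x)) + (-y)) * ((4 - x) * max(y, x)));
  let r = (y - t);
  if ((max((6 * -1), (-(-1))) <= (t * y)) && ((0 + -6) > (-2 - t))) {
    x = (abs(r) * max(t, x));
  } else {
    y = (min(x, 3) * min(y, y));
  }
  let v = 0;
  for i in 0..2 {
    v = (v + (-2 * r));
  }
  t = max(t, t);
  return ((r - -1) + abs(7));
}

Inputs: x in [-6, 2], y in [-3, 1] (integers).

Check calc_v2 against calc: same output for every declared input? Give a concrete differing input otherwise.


Comparing the listings, the differences include: min/max/abs usage differs.
As a probe, take x=-6, y=1: calc runs t = 50; r = -49; ((max((6 * -1), (-(-1))) <= (t * y)) && ((0 + -6) > (-2 - t))) -> true; x = 2450; v = 0; [i=0]; v = 98; [i=1]; v = 196; t = 50; return -41; calc_v2 runs t = 50; r = -49; ((max((6 * -1), (-(-1))) <= (t * y)) && ((0 + -6) > (-2 - t))) -> true; x = 2450; v = 0; [i=0]; v = 98; [i=1]; v = 196; t = 50; return -41; both end at -41.
Sweeping the whole domain (45 inputs) finds no disagreement.
verdict: equivalent


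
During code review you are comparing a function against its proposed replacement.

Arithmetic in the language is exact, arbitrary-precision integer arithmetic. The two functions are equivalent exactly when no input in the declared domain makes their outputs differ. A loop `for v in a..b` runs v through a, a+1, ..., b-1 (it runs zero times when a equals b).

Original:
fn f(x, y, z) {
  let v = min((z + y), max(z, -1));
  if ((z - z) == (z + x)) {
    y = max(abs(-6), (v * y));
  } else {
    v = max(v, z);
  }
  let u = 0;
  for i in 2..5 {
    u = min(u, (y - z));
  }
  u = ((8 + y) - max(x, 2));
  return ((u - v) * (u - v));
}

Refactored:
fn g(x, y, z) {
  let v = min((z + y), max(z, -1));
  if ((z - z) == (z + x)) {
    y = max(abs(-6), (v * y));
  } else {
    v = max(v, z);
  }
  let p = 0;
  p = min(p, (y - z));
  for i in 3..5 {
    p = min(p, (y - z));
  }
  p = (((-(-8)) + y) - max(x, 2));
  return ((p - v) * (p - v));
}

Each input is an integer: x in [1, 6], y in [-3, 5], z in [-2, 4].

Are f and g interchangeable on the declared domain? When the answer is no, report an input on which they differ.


Side by side, the visible changes include: arithmetic usage differs; also min/max/abs usage differs; also statement counts differ; also loop structure differs; also local variable names differ.
One worked example (x=4, y=2, z=1) — f: v = 1; ((z - z) == (z + x)) -> false; v = 1; u = 0; [i=2]; u = 0; [i=3]; u = 0; [i=4]; u = 0; u = 6; return 25; g: v = 1; ((z - z) == (z + x)) -> false; v = 1; p = 0; p = 0; [i=3]; p = 0; [i=4]; p = 0; p = 6; return 25; agreement on 25.
An exhaustive pass over the 378 declared inputs shows identical outputs.
verdict: equivalent


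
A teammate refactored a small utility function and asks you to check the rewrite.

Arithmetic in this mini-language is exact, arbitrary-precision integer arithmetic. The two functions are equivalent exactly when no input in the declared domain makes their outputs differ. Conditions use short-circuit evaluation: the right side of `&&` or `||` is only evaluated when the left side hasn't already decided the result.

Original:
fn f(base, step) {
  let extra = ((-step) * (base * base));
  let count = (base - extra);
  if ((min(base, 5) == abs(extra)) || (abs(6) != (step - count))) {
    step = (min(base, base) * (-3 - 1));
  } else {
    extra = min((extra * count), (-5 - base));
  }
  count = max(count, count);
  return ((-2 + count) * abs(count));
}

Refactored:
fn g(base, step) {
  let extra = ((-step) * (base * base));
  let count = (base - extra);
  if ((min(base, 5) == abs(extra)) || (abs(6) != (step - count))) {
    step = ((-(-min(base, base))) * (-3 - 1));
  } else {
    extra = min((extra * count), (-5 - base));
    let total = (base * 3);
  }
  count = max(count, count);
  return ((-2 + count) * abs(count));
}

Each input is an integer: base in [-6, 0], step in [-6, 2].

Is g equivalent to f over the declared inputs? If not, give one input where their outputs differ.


Although statement counts differ, local variable names differ, constant usage differs, arithmetic usage differs, 63/63 inputs agree.
verdict: equivalent


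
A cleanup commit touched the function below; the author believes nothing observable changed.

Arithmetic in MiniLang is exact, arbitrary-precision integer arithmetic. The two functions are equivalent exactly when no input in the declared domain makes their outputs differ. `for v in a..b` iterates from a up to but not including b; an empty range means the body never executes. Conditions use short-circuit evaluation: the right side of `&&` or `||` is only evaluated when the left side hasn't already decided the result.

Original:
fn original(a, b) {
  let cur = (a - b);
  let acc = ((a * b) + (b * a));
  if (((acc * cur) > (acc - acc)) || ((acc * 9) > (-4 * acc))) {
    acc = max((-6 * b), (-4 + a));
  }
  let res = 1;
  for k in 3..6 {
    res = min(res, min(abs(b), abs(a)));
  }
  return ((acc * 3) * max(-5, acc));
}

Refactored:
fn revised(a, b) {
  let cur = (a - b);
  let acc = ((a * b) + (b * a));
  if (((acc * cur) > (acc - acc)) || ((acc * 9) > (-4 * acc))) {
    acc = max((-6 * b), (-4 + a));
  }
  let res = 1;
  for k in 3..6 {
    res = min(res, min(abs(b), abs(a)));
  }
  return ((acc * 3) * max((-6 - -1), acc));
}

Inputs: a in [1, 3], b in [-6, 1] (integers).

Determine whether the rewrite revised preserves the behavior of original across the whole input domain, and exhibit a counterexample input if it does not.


Reading the diff, among the changes: arithmetic usage differs; and constant usage differs.
As a probe, take a=2, b=-2: original runs cur = 4; acc = -8; (((acc * cur) > (acc - acc)) || ((acc * 9) > (-4 * acc))) -> false; res = 1; [k=3]; res = 1; [k=4]; res = 1; [k=5]; res = 1; return 120; revised runs cur = 4; acc = -8; (((acc * cur) > (acc - acc)) || ((acc * 9) > (-4 * acc))) -> false; res = 1; [k=3]; res = 1; [k=4]; res = 1; [k=5]; res = 1; return 120; both end at 120.
Sweeping the whole domain (24 inputs) finds no disagreement.
verdict: equivalent


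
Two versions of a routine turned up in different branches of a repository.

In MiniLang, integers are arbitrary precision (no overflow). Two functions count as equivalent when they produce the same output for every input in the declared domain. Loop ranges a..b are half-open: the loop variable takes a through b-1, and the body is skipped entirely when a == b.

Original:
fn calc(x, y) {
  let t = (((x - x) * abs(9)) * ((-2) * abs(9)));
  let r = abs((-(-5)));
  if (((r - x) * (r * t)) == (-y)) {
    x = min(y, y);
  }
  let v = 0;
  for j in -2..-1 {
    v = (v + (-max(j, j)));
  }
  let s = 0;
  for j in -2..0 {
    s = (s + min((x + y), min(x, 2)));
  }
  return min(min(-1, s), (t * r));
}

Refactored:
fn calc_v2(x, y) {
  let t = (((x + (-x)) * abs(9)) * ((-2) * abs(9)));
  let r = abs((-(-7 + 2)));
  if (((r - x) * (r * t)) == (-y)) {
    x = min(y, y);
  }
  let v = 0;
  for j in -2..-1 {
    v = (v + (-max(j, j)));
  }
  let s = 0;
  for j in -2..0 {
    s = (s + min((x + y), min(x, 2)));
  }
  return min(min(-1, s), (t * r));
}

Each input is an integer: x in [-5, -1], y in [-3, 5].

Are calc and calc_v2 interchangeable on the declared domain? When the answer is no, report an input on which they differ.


The two versions differ — the changes include arithmetic usage differs; constant usage differs.
Spot check at x=-2, y=4 — calc: t becomes 0; next r becomes 5; next (((r - x) * (r * t)) == (-y)) evaluates to false; next v becomes 0; next at j=-2:; next v becomes 2; next s becomes 0; next at j=-2:; next s becomes -2; next at j=-1:; next s becomes -4; next final value -4. calc_v2: t becomes 0; next r becomes 5; next (((r - x) * (r * t)) == (-y)) evaluates to false; next v becomes 0; next at j=-2:; next v becomes 2; next s becomes 0; next at j=-2:; next s becomes -2; next at j=-1:; next s becomes -4; next final value -4. Both give -4.
Across all 45 domain points the two functions coincide.
verdict: equivalent


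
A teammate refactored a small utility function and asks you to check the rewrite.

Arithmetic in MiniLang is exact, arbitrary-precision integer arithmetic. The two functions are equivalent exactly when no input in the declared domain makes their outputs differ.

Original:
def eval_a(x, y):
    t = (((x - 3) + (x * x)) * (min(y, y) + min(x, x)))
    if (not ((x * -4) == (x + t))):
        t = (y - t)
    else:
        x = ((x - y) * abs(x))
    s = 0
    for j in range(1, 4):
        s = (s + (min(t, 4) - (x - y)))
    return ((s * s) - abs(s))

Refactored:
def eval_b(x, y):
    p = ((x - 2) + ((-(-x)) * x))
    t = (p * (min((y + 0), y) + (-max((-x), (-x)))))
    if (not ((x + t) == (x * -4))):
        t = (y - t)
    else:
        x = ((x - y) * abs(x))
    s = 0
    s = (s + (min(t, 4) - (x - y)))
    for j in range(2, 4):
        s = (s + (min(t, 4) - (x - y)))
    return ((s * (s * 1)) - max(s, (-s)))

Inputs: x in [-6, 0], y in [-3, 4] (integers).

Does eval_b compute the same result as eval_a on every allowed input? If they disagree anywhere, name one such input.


The rewrite breaks on x=-3, y=4, where the results are 552 and 420.
eval_a: t := 3 | (not ((x * -4) == (x + t))): true | t := 1 | s := 0 | iter j=1: | s := 8 | iter j=2: | s := 16 | iter j=3: | s := 24 | result 552
eval_b: p := 4 | t := 4 | (not ((x + t) == (x * -4))): true | t := 0 | s := 0 | s := 7 | iter j=2: | s := 14 | iter j=3: | s := 21 | result 420
verdict: not equivalent; witness: x=-3, y=4


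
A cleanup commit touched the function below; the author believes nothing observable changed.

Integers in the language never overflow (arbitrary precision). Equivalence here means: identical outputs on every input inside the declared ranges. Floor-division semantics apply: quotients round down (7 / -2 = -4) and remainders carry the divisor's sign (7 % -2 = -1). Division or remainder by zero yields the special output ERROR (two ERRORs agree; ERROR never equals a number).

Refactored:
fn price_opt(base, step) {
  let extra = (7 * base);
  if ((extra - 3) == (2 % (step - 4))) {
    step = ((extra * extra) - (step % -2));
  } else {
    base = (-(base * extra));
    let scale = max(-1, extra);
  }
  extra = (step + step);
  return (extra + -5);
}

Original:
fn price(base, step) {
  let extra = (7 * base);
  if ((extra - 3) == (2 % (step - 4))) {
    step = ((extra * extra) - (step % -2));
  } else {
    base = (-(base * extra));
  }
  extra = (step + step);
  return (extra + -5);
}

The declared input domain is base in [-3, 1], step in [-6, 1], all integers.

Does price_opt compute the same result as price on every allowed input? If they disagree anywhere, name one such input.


Although local variable names differ, plus min/max/abs usage differs, plus constant usage differs, plus statement counts differ, 40/40 inputs agree.
verdict: equivalent


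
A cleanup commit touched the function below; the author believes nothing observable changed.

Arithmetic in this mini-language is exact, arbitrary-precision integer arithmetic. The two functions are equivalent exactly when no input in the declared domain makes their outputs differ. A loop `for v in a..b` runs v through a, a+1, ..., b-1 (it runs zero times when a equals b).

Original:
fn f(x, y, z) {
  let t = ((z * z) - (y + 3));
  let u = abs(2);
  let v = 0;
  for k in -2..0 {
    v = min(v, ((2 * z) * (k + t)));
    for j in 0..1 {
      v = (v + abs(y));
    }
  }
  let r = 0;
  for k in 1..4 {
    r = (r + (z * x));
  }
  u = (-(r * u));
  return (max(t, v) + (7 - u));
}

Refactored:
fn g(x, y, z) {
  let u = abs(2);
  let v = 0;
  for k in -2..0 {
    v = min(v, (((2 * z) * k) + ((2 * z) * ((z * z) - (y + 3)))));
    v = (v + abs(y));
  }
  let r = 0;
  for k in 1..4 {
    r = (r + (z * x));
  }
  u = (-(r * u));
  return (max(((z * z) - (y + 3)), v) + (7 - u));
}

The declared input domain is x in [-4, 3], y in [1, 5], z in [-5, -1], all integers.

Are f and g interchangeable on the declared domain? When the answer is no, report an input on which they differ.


Behavior is preserved: although constant usage differs; statement counts differ; arithmetic usage differs; loop structure differs; local variable names differ, the outputs never diverge.
One worked example (x=3, y=1, z=-3) — f: t = 5; u = 2; v = 0; [k=-2]; v = -18; [j=0]; v = -17; [k=-1]; v = -24; [j=0]; v = -23; r = 0; [k=1]; r = -9; [k=2]; r = -18; [k=3]; r = -27; u = 54; return -42; g: u = 2; v = 0; [k=-2]; v = -18; v = -17; [k=-1]; v = -24; v = -23; r = 0; [k=1]; r = -9; [k=2]; r = -18; [k=3]; r = -27; u = 54; return -42; agreement on -42.
An exhaustive pass over the 200 declared inputs shows identical outputs.
verdict: equivalent


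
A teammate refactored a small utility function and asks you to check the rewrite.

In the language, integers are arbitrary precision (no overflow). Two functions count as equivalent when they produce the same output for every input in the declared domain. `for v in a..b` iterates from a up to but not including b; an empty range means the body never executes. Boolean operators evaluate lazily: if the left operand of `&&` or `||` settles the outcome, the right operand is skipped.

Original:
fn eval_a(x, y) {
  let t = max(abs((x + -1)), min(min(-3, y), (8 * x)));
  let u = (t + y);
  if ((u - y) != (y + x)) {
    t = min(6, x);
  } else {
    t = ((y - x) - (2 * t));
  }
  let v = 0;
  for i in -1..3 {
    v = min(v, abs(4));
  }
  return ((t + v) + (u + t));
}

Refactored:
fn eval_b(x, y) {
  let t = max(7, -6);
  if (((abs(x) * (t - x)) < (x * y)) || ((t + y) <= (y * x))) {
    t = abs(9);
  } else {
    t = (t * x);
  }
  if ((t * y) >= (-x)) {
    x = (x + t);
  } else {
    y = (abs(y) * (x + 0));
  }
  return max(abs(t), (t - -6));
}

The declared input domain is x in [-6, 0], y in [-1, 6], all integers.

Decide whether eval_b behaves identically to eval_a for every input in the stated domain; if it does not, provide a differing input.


Input x=-6, y=-1: -6 from eval_a versus 15 from eval_b.
verdict: not equivalent; witness: x=-6, y=-1


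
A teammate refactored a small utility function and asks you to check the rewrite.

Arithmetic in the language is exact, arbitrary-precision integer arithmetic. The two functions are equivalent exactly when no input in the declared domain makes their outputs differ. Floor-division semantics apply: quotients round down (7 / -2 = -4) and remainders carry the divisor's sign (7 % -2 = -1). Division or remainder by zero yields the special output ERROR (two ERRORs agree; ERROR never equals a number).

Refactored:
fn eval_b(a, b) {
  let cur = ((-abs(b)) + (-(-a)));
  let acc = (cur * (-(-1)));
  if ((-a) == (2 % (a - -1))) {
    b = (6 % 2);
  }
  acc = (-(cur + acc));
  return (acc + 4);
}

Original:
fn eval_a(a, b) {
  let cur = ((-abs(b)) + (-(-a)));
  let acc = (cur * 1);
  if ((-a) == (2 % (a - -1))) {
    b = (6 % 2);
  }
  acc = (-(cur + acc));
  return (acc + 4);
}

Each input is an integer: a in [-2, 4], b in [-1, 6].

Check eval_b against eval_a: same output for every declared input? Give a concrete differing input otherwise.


Equivalent — the differences include same computation, different form, yet no declared input distinguishes the two.
One worked example (a=1, b=5) — eval_a: cur=-4, then acc=-4, then ((-a) == (2 % (a - -1))) is false, then acc=8, then returns 12; eval_b: cur=-4, then acc=-4, then ((-a) == (2 % (a - -1))) is false, then acc=8, then returns 12; agreement on 12.
Sweeping the whole domain (56 inputs) finds no disagreement.
verdict: equivalent


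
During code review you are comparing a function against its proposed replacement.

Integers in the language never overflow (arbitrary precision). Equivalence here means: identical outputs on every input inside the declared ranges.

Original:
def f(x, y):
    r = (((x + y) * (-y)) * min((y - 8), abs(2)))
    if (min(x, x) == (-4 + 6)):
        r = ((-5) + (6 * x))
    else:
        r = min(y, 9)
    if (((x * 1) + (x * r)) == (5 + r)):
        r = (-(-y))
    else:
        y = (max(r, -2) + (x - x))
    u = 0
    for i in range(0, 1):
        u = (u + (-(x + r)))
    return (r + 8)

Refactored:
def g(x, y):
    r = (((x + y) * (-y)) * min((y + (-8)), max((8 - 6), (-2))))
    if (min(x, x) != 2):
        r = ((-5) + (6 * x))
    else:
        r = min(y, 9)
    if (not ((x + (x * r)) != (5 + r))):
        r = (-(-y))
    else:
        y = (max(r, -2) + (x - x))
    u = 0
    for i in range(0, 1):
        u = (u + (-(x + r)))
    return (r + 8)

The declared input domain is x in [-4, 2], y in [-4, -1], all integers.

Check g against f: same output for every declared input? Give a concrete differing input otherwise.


Consider the input x=-4, y=-4.
f: r := 384 | (min(x, x) == (-4 + 6)): false | r := -4 | (((x * 1) + (x * r)) == (5 + r)): false | y := -2 | u := 0 | iter i=0: | u := 8 | result 4
g: r := 384 | (min(x, x) != 2): true | r := -29 | (not ((x + (x * r)) != (5 + r))): false | y := -2 | u := 0 | iter i=0: | u := 33 | result -21
4 against -21: the behavior changed.
verdict: not equivalent; witness: x=-4, y=-4


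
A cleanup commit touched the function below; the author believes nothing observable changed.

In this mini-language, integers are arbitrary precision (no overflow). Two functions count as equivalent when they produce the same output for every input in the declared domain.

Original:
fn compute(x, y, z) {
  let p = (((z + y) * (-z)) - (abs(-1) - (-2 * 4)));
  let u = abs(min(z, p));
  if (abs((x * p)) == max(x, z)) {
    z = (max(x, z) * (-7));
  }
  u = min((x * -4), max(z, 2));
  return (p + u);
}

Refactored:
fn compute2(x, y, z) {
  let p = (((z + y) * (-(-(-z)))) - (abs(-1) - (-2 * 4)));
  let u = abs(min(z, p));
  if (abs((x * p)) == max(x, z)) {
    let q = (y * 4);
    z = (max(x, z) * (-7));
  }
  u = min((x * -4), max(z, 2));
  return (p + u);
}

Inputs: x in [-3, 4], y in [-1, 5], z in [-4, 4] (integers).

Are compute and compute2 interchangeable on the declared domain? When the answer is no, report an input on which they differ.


Differences: constant usage differs, plus statement counts differ, plus local variable names differ, plus arithmetic usage differs — yet all 504 inputs agree.
verdict: equivalent


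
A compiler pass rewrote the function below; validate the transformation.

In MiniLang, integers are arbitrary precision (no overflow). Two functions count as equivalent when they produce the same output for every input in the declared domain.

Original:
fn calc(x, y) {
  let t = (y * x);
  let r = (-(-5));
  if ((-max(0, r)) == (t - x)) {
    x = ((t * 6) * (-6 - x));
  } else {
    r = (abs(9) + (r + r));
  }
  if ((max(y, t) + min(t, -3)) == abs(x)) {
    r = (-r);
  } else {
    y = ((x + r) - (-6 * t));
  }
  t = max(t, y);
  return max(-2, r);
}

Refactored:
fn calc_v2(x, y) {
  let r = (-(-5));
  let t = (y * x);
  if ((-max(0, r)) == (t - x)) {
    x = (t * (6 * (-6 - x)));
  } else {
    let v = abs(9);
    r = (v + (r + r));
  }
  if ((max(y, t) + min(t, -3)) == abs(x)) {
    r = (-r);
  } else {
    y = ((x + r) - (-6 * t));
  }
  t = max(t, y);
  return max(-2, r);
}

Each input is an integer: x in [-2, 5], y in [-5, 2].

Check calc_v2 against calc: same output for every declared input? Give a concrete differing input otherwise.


This is a faithful refactor — statement counts differ, local variable names differ, but the computed results match everywhere.
Spot check at x=4, y=1 — calc: t=4, then r=5, then ((-max(0, r)) == (t - x)) is false, then r=19, then ((max(y, t) + min(t, -3)) == abs(x)) is false, then y=47, then t=47, then returns 19. calc_v2: r=5, then t=4, then ((-max(0, r)) == (t - x)) is false, then v=9, then r=19, then ((max(y, t) + min(t, -3)) == abs(x)) is false, then y=47, then t=47, then returns 19. Both give 19.
Checked all 64 inputs in the declared domain: the outputs agree on every one.
verdict: equivalent


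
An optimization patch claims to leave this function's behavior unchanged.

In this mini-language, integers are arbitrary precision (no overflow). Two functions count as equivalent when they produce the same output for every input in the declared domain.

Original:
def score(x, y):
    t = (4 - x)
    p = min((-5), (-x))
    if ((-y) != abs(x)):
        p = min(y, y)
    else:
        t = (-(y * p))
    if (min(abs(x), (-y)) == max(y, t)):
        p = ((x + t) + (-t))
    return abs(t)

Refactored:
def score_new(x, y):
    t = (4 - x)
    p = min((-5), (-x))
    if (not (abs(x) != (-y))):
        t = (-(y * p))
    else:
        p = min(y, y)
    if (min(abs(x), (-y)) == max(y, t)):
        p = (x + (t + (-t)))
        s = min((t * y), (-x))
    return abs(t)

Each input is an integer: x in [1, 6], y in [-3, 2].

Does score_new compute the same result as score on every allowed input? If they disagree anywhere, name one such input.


Reading the diff, among the changes: statement counts differ, and boolean connective usage differs, and min/max/abs usage differs, and local variable names differ, and arithmetic usage differs.
One worked example (x=4, y=0) — score: t=0, then p=-5, then ((-y) != abs(x)) is true, then p=0, then (min(abs(x), (-y)) == max(y, t)) is true, then p=4, then returns 0; score_new: t=0, then p=-5, then (not (abs(x) != (-y))) is false, then p=0, then (min(abs(x), (-y)) == max(y, t)) is true, then p=4, then s=-4, then returns 0; agreement on 0.
An exhaustive pass over the 36 declared inputs shows identical outputs.
verdict: equivalent


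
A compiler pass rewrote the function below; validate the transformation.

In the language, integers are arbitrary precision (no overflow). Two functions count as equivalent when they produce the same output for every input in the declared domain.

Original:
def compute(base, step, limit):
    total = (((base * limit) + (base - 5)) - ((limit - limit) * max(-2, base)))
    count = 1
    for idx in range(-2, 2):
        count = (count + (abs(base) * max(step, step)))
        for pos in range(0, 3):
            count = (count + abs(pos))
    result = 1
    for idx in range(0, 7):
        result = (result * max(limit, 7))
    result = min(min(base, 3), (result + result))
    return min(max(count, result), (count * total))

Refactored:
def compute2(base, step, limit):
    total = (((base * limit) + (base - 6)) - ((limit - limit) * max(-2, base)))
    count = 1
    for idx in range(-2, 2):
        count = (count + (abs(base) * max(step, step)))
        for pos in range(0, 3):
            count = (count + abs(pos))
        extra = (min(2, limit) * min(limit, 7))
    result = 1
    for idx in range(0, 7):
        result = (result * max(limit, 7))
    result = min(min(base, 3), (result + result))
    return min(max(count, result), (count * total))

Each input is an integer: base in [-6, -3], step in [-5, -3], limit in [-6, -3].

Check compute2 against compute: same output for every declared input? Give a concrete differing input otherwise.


Take base=-6, step=-5, limit=-6.
compute: total=25, then count=1, then (idx=-2), then count=-29, then (pos=0), then count=-29, then (pos=1), then count=-28, then (pos=2), then count=-26, then (idx=-1), then count=-56, then (pos=0), then count=-56, then (pos=1), then count=-55, then (pos=2), then count=-53, then (idx=0), then count=-83, then (pos=0), then count=-83, then (pos=1), then count=-82, then (pos=2), then count=-80, then (idx=1), then count=-110, then (pos=0), then count=-110, then (pos=1), then count=-109, then (pos=2), then count=-107, then result=1, then (idx=0), then result=7, then (idx=1), then result=49, then (idx=2), then result=343, then (idx=3), then result=2401, then (idx=4), then result=16807, then (idx=5), then result=117649, then (idx=6), then result=823543, then result=-6, then returns -2675
compute2: total=24, then count=1, then (idx=-2), then count=-29, then (pos=0), then count=-29, then (pos=1), then count=-28, then (pos=2), then count=-26, then extra=36, then (idx=-1), then count=-56, then (pos=0), then count=-56, then (pos=1), then count=-55, then (pos=2), then count=-53, then extra=36, then (idx=0), then count=-83, then (pos=0), then count=-83, then (pos=1), then count=-82, then (pos=2), then count=-80, then extra=36, then (idx=1), then count=-110, then (pos=0), then count=-110, then (pos=1), then count=-109, then (pos=2), then count=-107, then extra=36, then result=1, then (idx=0), then result=7, then (idx=1), then result=49, then (idx=2), then result=343, then (idx=3), then result=2401, then (idx=4), then result=16807, then (idx=5), then result=117649, then (idx=6), then result=823543, then result=-6, then returns -2568
-2675 against -2568: the behavior changed.
verdict: not equivalent; witness: base=-6, step=-5, limit=-6


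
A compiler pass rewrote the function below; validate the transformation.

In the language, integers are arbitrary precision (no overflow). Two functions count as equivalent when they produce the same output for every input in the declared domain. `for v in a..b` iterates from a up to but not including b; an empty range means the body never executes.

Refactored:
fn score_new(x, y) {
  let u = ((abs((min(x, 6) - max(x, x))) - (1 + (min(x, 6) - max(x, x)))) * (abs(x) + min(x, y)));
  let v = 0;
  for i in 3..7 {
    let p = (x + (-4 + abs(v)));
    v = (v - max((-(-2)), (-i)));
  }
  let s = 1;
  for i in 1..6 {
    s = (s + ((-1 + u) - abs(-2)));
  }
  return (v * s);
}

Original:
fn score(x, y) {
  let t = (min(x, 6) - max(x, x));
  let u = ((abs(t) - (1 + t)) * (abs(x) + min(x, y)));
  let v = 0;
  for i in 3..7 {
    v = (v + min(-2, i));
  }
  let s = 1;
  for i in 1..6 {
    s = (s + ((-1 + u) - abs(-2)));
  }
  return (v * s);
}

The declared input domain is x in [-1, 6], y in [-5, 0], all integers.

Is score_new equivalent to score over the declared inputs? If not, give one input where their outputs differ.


Changes here: local variable names differ, and min/max/abs usage differs, and constant usage differs, and arithmetic usage differs; the full 48-point sweep finds no disagreement.
verdict: equivalent
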